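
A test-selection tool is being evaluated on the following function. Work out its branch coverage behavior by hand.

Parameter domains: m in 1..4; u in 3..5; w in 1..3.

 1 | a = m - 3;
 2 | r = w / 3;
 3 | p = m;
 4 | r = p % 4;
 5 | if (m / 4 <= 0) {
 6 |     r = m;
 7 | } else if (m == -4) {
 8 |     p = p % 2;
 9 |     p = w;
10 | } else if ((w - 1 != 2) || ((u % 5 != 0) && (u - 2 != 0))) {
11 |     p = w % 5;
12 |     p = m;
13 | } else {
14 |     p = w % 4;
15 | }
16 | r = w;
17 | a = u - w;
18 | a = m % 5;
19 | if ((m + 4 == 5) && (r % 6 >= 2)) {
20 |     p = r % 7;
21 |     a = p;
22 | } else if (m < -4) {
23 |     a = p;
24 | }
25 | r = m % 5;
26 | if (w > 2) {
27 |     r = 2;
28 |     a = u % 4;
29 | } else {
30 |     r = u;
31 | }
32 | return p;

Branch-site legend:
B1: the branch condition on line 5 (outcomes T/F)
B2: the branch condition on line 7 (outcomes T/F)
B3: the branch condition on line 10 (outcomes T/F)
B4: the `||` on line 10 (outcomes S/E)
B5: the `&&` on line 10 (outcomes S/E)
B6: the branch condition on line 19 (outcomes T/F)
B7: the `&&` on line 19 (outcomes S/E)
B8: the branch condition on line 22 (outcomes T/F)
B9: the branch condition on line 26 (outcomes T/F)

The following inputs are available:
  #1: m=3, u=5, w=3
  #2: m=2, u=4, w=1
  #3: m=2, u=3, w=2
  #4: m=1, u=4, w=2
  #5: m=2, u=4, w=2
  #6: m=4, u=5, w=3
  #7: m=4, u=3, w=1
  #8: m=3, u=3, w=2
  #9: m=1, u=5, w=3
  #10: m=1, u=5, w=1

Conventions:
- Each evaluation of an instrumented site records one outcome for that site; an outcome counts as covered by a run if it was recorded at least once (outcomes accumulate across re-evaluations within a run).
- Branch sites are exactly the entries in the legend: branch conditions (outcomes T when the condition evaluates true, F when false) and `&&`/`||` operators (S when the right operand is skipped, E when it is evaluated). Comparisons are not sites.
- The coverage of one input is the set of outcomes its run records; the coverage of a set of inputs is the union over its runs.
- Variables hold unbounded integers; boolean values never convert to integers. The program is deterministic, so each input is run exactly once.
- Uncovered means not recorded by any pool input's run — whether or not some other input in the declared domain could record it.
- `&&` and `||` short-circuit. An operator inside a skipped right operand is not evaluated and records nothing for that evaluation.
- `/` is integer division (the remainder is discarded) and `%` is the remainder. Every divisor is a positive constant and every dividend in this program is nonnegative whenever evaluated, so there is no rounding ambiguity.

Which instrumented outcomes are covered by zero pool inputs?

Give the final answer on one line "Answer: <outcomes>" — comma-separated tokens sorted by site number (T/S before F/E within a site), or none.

run #1 (m=3, u=5, w=3) runs B1->T, B7->S, B6->F, B8->F, B9->T; records B1=T, B6=F, B7=S, B8=F, B9=T
run #2 (m=2, u=4, w=1) runs B1->T, B7->S, B6->F, B8->F, B9->F; records B1=T, B6=F, B7=S, B8=F, B9=F
run #3 (m=2, u=3, w=2) runs B1->T, B7->S, B6->F, B8->F, B9->F; records B1=T, B6=F, B7=S, B8=F, B9=F
run #4 (m=1, u=4, w=2) runs B1->T, B7->E, B6->T, B9->F; records B1=T, B6=T, B7=E, B9=F
run #5 (m=2, u=4, w=2) runs B1->T, B7->S, B6->F, B8->F, B9->F; records B1=T, B6=F, B7=S, B8=F, B9=F
run #6 (m=4, u=5, w=3) runs B1->F, B2->F, B4->E, B5->S, B3->F, B7->S, B6->F, B8->F, B9->T; records B1=F, B2=F, B3=F, B4=E, B5=S, B6=F, B7=S, B8=F, B9=T
run #7 (m=4, u=3, w=1) runs B1->F, B2->F, B4->S, B3->T, B7->S, B6->F, B8->F, B9->F; records B1=F, B2=F, B3=T, B4=S, B6=F, B7=S, B8=F, B9=F
run #8 (m=3, u=3, w=2) runs B1->T, B7->S, B6->F, B8->F, B9->F; records B1=T, B6=F, B7=S, B8=F, B9=F
run #9 (m=1, u=5, w=3) runs B1->T, B7->E, B6->T, B9->T; records B1=T, B6=T, B7=E, B9=T
run #10 (m=1, u=5, w=1) runs B1->T, B7->E, B6->F, B8->F, B9->F; records B1=T, B6=F, B7=E, B8=F, B9=F
union over the pool: B1=T, B1=F, B2=F, B3=T, B3=F, B4=S, B4=E, B5=S, B6=T, B6=F, B7=S, B7=E, B8=F, B9=T, B9=F
uncovered (3 of 18): B2=T, B5=E, B8=T

Answer: B2=T, B5=E, B8=T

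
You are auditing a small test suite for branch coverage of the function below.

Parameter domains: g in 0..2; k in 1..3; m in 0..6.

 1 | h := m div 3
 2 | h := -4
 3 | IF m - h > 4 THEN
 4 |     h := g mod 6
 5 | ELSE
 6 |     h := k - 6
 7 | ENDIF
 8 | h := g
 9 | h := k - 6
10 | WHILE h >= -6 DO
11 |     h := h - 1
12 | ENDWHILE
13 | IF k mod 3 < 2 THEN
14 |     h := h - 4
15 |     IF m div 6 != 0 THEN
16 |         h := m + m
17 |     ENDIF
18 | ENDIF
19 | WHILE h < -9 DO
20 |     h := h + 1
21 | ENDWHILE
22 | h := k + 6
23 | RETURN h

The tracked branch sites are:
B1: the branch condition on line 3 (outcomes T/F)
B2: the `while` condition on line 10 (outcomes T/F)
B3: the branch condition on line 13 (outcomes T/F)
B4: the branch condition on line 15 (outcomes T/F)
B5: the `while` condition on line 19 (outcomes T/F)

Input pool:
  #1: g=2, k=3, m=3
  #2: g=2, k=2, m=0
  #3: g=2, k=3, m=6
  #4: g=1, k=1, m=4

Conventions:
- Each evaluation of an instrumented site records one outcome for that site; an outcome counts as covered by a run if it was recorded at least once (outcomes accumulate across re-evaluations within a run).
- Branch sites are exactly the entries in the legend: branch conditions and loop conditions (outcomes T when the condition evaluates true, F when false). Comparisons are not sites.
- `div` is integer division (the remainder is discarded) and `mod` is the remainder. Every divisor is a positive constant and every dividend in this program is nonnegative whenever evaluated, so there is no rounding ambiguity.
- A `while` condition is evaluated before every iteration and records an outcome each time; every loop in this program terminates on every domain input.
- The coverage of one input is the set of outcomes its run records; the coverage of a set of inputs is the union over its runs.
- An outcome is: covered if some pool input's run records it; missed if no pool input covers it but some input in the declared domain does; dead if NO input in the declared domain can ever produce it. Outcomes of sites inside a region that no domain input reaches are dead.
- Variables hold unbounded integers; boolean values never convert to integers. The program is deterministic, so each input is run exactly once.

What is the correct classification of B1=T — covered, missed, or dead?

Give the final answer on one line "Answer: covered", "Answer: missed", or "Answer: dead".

B1=T is recorded by pool input(s) 1, 3, 4 -> covered

Answer: covered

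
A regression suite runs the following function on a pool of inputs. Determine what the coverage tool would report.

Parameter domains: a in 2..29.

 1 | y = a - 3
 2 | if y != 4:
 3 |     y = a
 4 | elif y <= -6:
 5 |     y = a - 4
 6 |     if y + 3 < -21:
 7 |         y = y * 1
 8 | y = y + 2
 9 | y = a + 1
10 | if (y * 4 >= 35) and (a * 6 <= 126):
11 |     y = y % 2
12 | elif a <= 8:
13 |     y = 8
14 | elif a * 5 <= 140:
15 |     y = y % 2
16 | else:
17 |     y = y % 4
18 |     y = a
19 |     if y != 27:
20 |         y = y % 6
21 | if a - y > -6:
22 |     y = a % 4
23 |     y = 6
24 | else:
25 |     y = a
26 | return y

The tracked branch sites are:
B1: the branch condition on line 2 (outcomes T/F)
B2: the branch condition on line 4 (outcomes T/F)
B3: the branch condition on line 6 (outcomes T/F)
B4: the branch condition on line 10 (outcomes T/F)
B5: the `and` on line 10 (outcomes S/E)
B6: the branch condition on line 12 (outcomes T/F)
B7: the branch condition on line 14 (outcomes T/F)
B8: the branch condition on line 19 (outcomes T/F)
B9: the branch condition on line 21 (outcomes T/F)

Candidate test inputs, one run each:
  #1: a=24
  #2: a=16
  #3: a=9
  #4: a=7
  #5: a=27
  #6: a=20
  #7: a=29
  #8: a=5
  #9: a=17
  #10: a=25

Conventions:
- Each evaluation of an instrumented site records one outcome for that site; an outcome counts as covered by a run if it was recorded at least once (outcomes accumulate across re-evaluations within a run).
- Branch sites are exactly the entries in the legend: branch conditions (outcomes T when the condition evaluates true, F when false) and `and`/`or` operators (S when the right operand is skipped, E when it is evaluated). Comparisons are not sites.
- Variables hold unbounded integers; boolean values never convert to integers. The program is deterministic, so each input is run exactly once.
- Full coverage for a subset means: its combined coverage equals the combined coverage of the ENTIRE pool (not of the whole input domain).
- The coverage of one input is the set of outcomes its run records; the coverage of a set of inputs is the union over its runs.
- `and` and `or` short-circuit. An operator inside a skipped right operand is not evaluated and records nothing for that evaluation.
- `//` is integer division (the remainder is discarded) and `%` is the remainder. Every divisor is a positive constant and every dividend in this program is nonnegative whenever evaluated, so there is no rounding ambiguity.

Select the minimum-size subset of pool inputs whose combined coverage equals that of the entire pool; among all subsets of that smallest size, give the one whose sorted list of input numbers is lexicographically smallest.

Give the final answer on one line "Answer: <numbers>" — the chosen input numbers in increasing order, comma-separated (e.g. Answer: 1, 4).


run #1 (a=24) records B1=T, B4=F, B5=E, B6=F, B7=T, B9=T
run #2 (a=16) records B1=T, B4=T, B5=E, B9=T
run #3 (a=9) records B1=T, B4=T, B5=E, B9=T
run #4 (a=7) records B1=F, B2=F, B4=F, B5=S, B6=T, B9=T
run #5 (a=27) records B1=T, B4=F, B5=E, B6=F, B7=T, B9=T
run #6 (a=20) records B1=T, B4=T, B5=E, B9=T
run #7 (a=29) records B1=T, B4=F, B5=E, B6=F, B7=F, B8=T, B9=T
run #8 (a=5) records B1=T, B4=F, B5=S, B6=T, B9=T
run #9 (a=17) records B1=T, B4=T, B5=E, B9=T
run #10 (a=25) records B1=T, B4=F, B5=E, B6=F, B7=T, B9=T
the full pool covers 13 outcomes: B1=T, B1=F, B2=F, B4=T, B4=F, B5=S, B5=E, B6=T, B6=F, B7=T, B7=F, B8=T, B9=T
every size-1 subset falls short of the 13 outcomes (best: 7/13)
every size-2 subset falls short of the 13 outcomes (best: 11/13)
every size-3 subset falls short of the 13 outcomes (best: 12/13)
size 4: inputs {1, 2, 4, 7} cover all 13 outcomes, and no lexicographically smaller subset of this size does
Answer: 1, 2, 4, 7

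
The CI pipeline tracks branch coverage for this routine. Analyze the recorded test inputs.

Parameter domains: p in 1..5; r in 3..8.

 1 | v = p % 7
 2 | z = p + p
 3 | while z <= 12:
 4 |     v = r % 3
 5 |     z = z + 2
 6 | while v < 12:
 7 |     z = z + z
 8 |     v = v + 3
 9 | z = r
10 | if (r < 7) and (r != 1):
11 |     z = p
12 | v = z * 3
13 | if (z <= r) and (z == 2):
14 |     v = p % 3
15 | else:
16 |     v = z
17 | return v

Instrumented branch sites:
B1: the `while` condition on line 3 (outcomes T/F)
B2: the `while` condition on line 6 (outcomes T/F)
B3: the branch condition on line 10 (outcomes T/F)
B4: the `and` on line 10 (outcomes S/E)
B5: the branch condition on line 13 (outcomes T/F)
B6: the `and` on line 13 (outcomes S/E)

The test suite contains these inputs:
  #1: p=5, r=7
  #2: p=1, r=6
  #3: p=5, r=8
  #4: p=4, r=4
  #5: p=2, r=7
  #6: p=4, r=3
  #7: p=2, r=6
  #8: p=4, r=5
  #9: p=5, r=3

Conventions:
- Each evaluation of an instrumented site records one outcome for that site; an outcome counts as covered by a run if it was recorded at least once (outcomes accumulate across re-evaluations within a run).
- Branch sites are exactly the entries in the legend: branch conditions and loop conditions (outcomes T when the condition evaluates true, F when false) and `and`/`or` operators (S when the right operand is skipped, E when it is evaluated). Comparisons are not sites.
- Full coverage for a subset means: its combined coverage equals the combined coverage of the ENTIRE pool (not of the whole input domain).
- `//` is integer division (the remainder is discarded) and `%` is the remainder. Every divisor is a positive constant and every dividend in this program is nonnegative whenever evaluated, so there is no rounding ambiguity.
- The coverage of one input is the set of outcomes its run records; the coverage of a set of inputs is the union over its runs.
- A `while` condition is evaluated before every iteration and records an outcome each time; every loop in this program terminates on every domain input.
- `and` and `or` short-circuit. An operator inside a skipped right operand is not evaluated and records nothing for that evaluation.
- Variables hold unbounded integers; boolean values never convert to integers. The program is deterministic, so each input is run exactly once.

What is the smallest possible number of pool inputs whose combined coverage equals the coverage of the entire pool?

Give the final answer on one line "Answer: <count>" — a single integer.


run #1 (p=5, r=7) records B1=T, B1=F, B2=T, B2=F, B3=F, B4=S, B5=F, B6=E
run #2 (p=1, r=6) records B1=T, B1=F, B2=T, B2=F, B3=T, B4=E, B5=F, B6=E
run #3 (p=5, r=8) records B1=T, B1=F, B2=T, B2=F, B3=F, B4=S, B5=F, B6=E
run #4 (p=4, r=4) records B1=T, B1=F, B2=T, B2=F, B3=T, B4=E, B5=F, B6=E
run #5 (p=2, r=7) records B1=T, B1=F, B2=T, B2=F, B3=F, B4=S, B5=F, B6=E
run #6 (p=4, r=3) records B1=T, B1=F, B2=T, B2=F, B3=T, B4=E, B5=F, B6=S
run #7 (p=2, r=6) records B1=T, B1=F, B2=T, B2=F, B3=T, B4=E, B5=T, B6=E
run #8 (p=4, r=5) records B1=T, B1=F, B2=T, B2=F, B3=T, B4=E, B5=F, B6=E
run #9 (p=5, r=3) records B1=T, B1=F, B2=T, B2=F, B3=T, B4=E, B5=F, B6=S
pool-wide coverage (12 outcomes): B1=T, B1=F, B2=T, B2=F, B3=T, B3=F, B4=S, B4=E, B5=T, B5=F, B6=S, B6=E
every size-1 subset falls short of the 12 outcomes (best: 8/12)
every size-2 subset falls short of the 12 outcomes (best: 11/12)
size 3: inputs {1, 6, 7} cover all 12 outcomes, and no lexicographically smaller subset of this size does
Answer: 3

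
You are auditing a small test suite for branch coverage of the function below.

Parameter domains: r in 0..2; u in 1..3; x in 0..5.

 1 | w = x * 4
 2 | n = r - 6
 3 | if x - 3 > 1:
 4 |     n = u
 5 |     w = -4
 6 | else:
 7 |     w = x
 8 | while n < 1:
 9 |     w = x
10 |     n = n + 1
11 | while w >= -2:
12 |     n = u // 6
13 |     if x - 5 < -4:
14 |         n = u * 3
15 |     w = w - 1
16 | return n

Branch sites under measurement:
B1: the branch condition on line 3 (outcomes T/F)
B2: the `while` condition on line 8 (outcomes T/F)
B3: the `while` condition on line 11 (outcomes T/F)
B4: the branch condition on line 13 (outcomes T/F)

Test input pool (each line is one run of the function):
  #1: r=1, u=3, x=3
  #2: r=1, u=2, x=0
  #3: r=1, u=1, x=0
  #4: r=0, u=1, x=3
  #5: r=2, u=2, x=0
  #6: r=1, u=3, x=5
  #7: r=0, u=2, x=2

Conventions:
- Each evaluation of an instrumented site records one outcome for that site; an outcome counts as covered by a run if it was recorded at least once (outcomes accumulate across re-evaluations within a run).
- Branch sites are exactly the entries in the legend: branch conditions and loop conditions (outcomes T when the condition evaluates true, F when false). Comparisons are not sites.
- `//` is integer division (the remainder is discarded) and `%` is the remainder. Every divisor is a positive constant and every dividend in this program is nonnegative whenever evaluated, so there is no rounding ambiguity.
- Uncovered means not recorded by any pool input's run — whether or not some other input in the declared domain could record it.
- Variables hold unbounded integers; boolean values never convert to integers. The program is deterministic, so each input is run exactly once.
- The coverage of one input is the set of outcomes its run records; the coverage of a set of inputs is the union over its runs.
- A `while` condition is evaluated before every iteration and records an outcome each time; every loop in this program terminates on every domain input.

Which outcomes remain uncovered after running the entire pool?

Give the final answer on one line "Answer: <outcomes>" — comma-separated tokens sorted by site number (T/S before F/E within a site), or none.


input #1 (r=1, u=3, x=3): events B1->F, B2->T, B2->T, B2->T, B2->T, B2->T, B2->T, B2->F, B3->T, B4->F, B3->T, B4->F, B3->T, B4->F, ...; covers B1=F, B2=T, B2=F, B3=T, B3=F, B4=F
input #2 (r=1, u=2, x=0): events B1->F, B2->T, B2->T, B2->T, B2->T, B2->T, B2->T, B2->F, B3->T, B4->T, B3->T, B4->T, B3->T, B4->T, ...; covers B1=F, B2=T, B2=F, B3=T, B3=F, B4=T
input #3 (r=1, u=1, x=0): events B1->F, B2->T, B2->T, B2->T, B2->T, B2->T, B2->T, B2->F, B3->T, B4->T, B3->T, B4->T, B3->T, B4->T, ...; covers B1=F, B2=T, B2=F, B3=T, B3=F, B4=T
input #4 (r=0, u=1, x=3): events B1->F, B2->T, B2->T, B2->T, B2->T, B2->T, B2->T, B2->T, B2->F, B3->T, B4->F, B3->T, B4->F, B3->T, ...; covers B1=F, B2=T, B2=F, B3=T, B3=F, B4=F
input #5 (r=2, u=2, x=0): events B1->F, B2->T, B2->T, B2->T, B2->T, B2->T, B2->F, B3->T, B4->T, B3->T, B4->T, B3->T, B4->T, B3->F; covers B1=F, B2=T, B2=F, B3=T, B3=F, B4=T
input #6 (r=1, u=3, x=5): events B1->T, B2->F, B3->F; covers B1=T, B2=F, B3=F
input #7 (r=0, u=2, x=2): events B1->F, B2->T, B2->T, B2->T, B2->T, B2->T, B2->T, B2->T, B2->F, B3->T, B4->F, B3->T, B4->F, B3->T, ...; covers B1=F, B2=T, B2=F, B3=T, B3=F, B4=F
union over the pool: B1=T, B1=F, B2=T, B2=F, B3=T, B3=F, B4=T, B4=F
uncovered (0 of 8): none
Answer: none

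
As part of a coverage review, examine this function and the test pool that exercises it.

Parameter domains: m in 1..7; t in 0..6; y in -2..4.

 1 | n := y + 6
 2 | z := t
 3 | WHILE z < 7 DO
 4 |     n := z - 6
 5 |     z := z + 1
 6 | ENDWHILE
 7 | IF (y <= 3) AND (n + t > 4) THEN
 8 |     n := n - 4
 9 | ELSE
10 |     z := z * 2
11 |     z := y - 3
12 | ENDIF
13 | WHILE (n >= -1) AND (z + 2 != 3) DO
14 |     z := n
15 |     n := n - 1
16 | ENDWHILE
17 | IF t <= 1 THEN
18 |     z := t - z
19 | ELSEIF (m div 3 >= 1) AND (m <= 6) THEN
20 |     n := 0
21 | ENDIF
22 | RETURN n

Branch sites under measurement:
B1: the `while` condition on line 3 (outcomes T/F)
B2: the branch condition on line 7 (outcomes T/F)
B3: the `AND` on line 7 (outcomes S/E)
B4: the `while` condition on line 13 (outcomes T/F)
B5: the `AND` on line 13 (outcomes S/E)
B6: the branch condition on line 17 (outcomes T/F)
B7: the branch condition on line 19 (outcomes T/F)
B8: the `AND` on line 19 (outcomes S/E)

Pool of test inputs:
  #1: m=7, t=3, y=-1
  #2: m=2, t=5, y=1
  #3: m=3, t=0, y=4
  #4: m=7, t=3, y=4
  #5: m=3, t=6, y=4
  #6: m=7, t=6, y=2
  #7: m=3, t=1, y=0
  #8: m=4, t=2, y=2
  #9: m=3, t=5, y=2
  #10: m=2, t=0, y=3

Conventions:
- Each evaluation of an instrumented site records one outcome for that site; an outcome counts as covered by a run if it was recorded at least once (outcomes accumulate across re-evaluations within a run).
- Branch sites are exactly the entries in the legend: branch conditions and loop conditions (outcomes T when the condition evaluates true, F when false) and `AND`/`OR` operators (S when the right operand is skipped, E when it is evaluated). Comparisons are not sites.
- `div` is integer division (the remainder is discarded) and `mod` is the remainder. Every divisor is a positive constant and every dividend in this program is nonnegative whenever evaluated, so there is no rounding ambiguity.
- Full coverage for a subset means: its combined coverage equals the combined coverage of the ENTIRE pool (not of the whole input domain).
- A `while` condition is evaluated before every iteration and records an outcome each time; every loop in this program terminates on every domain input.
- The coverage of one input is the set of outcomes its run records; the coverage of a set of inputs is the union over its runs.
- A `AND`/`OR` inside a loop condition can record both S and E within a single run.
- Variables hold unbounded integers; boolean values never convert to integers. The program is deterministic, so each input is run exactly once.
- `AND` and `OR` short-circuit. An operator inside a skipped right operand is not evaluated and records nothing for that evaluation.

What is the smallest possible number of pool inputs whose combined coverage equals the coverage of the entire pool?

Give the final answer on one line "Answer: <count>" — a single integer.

test 1 (m=7, t=3, y=-1) fires B1->T, B1->T, B1->T, B1->T, B1->F, B3->E, B2->F, B5->E, B4->T, B5->E, B4->T, B5->S, B4->F, B6->F, ...; hits B1=T, B1=F, B2=F, B3=E, B4=T, B4=F, B5=S, B5=E, B6=F, B7=F, B8=E
test 2 (m=2, t=5, y=1) fires B1->T, B1->T, B1->F, B3->E, B2->T, B5->S, B4->F, B6->F, B8->S, B7->F; hits B1=T, B1=F, B2=T, B3=E, B4=F, B5=S, B6=F, B7=F, B8=S
test 3 (m=3, t=0, y=4) fires B1->T, B1->T, B1->T, B1->T, B1->T, B1->T, B1->T, B1->F, B3->S, B2->F, B5->E, B4->F, B6->T; hits B1=T, B1=F, B2=F, B3=S, B4=F, B5=E, B6=T
test 4 (m=7, t=3, y=4) fires B1->T, B1->T, B1->T, B1->T, B1->F, B3->S, B2->F, B5->E, B4->F, B6->F, B8->E, B7->F; hits B1=T, B1=F, B2=F, B3=S, B4=F, B5=E, B6=F, B7=F, B8=E
test 5 (m=3, t=6, y=4) fires B1->T, B1->F, B3->S, B2->F, B5->E, B4->F, B6->F, B8->E, B7->T; hits B1=T, B1=F, B2=F, B3=S, B4=F, B5=E, B6=F, B7=T, B8=E
test 6 (m=7, t=6, y=2) fires B1->T, B1->F, B3->E, B2->T, B5->S, B4->F, B6->F, B8->E, B7->F; hits B1=T, B1=F, B2=T, B3=E, B4=F, B5=S, B6=F, B7=F, B8=E
test 7 (m=3, t=1, y=0) fires B1->T, B1->T, B1->T, B1->T, B1->T, B1->T, B1->F, B3->E, B2->F, B5->E, B4->T, B5->E, B4->T, B5->S, ...; hits B1=T, B1=F, B2=F, B3=E, B4=T, B4=F, B5=S, B5=E, B6=T
test 8 (m=4, t=2, y=2) fires B1->T, B1->T, B1->T, B1->T, B1->T, B1->F, B3->E, B2->F, B5->E, B4->T, B5->E, B4->T, B5->S, B4->F, ...; hits B1=T, B1=F, B2=F, B3=E, B4=T, B4=F, B5=S, B5=E, B6=F, B7=T, B8=E
test 9 (m=3, t=5, y=2) fires B1->T, B1->T, B1->F, B3->E, B2->T, B5->S, B4->F, B6->F, B8->E, B7->T; hits B1=T, B1=F, B2=T, B3=E, B4=F, B5=S, B6=F, B7=T, B8=E
test 10 (m=2, t=0, y=3) fires B1->T, B1->T, B1->T, B1->T, B1->T, B1->T, B1->T, B1->F, B3->E, B2->F, B5->E, B4->T, B5->E, B4->T, ...; hits B1=T, B1=F, B2=F, B3=E, B4=T, B4=F, B5=S, B5=E, B6=T
the full pool covers 16 outcomes: B1=T, B1=F, B2=T, B2=F, B3=S, B3=E, B4=T, B4=F, B5=S, B5=E, B6=T, B6=F, B7=T, B7=F, B8=S, B8=E
every size-1 subset falls short of the 16 outcomes (best: 11/16)
every size-2 subset falls short of the 16 outcomes (best: 14/16)
the canonical winner is {2, 3, 8}: size 3, full 16-outcome coverage, earliest index list among size-3 covers

Answer: 3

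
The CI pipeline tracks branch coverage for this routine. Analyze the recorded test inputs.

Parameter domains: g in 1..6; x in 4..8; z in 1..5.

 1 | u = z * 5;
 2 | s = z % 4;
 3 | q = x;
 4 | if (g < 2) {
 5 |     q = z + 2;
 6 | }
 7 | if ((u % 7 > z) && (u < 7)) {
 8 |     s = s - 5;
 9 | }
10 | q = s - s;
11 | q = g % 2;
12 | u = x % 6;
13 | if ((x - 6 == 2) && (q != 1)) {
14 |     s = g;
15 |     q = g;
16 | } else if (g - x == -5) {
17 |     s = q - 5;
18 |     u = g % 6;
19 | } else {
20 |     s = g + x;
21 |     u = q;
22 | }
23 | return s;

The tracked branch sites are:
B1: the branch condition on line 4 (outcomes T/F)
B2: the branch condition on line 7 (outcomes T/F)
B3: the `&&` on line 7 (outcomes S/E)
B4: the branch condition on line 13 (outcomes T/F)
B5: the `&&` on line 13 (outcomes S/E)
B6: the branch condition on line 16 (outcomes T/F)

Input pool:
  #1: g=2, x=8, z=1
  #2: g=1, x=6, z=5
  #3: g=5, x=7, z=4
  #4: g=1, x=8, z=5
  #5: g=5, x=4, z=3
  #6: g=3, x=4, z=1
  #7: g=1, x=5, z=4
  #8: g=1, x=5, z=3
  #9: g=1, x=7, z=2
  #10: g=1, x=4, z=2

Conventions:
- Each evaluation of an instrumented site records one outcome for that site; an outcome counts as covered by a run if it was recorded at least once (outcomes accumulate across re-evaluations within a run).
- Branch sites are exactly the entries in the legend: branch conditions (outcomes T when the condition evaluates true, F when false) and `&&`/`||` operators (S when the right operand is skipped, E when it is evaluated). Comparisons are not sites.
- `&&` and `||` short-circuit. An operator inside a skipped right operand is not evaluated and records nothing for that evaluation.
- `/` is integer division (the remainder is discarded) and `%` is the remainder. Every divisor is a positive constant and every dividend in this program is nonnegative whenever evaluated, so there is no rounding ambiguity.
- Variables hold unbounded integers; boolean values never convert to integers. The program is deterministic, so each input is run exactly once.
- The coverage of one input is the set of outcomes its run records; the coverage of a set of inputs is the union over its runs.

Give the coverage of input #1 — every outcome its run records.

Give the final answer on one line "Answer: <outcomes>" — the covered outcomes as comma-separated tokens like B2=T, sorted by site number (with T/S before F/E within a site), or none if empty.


Tracing the run of input #1 (g=2, x=8, z=1):
  B1->F, B3->E, B2->T, B5->E, B4->T
deduplicating events, the covered set is: B1=F, B2=T, B3=E, B4=T, B5=E
Answer: B1=F, B2=T, B3=E, B4=T, B5=E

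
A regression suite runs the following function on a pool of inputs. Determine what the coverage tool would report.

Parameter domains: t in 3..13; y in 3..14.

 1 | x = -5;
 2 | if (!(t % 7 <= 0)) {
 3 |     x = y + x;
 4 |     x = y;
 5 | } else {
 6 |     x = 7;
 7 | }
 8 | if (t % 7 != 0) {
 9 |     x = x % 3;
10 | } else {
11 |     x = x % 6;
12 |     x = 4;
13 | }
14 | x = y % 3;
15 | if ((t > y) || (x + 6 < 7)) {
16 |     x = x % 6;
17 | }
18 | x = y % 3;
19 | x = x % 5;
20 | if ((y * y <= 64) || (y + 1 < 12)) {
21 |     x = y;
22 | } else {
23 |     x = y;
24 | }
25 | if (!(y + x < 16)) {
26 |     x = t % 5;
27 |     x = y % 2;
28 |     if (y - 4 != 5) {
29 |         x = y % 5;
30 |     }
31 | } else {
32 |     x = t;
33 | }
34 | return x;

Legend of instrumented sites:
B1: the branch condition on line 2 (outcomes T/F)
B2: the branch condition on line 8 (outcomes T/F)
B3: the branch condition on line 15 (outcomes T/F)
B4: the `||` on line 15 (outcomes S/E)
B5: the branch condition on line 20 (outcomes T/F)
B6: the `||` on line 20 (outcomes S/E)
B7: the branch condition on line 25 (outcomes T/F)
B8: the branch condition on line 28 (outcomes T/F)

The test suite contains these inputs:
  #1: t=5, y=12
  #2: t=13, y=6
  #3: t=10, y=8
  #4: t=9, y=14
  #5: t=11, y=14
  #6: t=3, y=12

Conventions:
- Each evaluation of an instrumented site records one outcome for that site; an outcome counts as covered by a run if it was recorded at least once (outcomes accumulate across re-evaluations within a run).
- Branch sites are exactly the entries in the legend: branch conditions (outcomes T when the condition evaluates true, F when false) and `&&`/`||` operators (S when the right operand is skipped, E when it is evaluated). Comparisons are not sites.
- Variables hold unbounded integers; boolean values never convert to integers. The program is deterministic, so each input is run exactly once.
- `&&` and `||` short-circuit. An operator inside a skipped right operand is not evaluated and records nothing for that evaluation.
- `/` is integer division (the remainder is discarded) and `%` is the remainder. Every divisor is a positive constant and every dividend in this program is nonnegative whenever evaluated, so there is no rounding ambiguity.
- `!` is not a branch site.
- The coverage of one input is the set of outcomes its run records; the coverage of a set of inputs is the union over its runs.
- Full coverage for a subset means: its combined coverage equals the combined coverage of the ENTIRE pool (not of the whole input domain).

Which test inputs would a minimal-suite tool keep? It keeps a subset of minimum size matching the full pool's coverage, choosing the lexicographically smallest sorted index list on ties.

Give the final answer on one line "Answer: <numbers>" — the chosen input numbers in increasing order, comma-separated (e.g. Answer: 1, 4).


run #1 (t=5, y=12) records B1=T, B2=T, B3=T, B4=E, B5=F, B6=E, B7=T, B8=T
run #2 (t=13, y=6) records B1=T, B2=T, B3=T, B4=S, B5=T, B6=S, B7=F
run #3 (t=10, y=8) records B1=T, B2=T, B3=T, B4=S, B5=T, B6=S, B7=T, B8=T
run #4 (t=9, y=14) records B1=T, B2=T, B3=F, B4=E, B5=F, B6=E, B7=T, B8=T
run #5 (t=11, y=14) records B1=T, B2=T, B3=F, B4=E, B5=F, B6=E, B7=T, B8=T
run #6 (t=3, y=12) records B1=T, B2=T, B3=T, B4=E, B5=F, B6=E, B7=T, B8=T
together the pool reaches 13 outcomes: B1=T, B2=T, B3=T, B3=F, B4=S, B4=E, B5=T, B5=F, B6=S, B6=E, B7=T, B7=F, B8=T
every size-1 subset falls short of the 13 outcomes (best: 8/13)
inputs {2, 4} (size 2) cover everything; no size-2 subset with a lexicographically smaller index list covers all 13
Answer: 2, 4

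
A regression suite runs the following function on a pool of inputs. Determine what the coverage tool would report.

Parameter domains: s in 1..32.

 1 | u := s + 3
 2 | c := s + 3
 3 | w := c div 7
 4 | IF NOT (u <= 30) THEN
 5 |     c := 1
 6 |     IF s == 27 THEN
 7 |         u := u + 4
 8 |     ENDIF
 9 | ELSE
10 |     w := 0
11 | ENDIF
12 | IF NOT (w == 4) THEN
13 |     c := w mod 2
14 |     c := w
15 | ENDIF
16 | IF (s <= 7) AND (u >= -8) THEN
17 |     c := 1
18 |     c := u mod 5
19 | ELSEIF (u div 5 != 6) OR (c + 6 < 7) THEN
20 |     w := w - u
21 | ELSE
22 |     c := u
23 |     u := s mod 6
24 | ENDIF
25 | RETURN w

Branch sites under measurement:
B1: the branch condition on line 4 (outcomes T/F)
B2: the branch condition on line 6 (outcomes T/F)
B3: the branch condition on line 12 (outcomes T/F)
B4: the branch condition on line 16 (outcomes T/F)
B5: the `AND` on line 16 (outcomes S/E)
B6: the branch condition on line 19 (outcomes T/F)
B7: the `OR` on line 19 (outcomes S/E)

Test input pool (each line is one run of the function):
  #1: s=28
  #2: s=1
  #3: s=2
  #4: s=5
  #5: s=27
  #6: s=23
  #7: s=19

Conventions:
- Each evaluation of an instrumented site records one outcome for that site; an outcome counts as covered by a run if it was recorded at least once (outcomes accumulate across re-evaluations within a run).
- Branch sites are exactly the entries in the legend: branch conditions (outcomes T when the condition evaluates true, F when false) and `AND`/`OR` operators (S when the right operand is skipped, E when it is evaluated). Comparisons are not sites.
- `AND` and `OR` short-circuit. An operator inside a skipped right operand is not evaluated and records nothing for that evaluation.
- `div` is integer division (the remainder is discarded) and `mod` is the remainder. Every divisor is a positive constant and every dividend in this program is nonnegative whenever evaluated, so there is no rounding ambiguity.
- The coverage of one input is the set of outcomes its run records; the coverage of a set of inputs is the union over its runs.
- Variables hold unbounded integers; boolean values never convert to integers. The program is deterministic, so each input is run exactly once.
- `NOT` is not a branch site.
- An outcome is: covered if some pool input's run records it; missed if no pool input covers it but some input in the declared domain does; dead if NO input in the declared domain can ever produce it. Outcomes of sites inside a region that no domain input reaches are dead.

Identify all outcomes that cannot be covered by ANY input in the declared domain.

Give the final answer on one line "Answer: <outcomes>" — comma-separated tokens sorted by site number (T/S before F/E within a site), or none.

exhaustive pass over the 32-input domain:
  B2=T: zero occurrences over every domain input -> dead
  reachable outcomes have witnesses, e.g. B1=T (e.g. s=28), B1=F (e.g. s=1), B2=F (e.g. s=28), B3=T (e.g. s=1)

Answer: B2=T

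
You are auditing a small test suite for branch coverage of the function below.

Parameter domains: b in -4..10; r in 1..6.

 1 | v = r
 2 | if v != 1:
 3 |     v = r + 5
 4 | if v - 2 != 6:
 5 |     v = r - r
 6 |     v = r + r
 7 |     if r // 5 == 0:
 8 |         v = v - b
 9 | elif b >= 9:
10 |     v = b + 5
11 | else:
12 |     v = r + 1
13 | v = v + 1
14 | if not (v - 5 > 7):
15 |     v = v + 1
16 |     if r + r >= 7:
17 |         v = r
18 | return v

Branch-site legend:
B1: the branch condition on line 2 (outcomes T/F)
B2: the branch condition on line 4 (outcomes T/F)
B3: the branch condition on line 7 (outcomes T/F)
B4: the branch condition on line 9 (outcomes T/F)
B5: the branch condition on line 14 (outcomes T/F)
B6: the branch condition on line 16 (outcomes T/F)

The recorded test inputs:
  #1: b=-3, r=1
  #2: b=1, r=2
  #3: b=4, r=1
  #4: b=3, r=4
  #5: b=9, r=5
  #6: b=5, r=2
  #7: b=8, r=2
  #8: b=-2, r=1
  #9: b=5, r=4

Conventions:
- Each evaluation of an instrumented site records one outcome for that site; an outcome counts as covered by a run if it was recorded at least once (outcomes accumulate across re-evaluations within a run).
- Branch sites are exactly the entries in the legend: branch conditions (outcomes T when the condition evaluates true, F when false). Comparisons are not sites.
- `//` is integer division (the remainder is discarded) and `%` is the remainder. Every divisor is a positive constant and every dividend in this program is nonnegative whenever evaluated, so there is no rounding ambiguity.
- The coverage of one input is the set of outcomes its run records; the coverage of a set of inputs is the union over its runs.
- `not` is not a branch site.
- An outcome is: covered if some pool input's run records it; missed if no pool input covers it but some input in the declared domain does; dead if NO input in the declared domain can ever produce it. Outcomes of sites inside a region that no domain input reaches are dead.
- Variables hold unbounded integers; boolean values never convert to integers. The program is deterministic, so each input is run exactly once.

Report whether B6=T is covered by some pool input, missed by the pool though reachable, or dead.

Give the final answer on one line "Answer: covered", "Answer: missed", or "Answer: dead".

B6=T is recorded by pool input(s) 4, 5, 9 -> covered

Answer: covered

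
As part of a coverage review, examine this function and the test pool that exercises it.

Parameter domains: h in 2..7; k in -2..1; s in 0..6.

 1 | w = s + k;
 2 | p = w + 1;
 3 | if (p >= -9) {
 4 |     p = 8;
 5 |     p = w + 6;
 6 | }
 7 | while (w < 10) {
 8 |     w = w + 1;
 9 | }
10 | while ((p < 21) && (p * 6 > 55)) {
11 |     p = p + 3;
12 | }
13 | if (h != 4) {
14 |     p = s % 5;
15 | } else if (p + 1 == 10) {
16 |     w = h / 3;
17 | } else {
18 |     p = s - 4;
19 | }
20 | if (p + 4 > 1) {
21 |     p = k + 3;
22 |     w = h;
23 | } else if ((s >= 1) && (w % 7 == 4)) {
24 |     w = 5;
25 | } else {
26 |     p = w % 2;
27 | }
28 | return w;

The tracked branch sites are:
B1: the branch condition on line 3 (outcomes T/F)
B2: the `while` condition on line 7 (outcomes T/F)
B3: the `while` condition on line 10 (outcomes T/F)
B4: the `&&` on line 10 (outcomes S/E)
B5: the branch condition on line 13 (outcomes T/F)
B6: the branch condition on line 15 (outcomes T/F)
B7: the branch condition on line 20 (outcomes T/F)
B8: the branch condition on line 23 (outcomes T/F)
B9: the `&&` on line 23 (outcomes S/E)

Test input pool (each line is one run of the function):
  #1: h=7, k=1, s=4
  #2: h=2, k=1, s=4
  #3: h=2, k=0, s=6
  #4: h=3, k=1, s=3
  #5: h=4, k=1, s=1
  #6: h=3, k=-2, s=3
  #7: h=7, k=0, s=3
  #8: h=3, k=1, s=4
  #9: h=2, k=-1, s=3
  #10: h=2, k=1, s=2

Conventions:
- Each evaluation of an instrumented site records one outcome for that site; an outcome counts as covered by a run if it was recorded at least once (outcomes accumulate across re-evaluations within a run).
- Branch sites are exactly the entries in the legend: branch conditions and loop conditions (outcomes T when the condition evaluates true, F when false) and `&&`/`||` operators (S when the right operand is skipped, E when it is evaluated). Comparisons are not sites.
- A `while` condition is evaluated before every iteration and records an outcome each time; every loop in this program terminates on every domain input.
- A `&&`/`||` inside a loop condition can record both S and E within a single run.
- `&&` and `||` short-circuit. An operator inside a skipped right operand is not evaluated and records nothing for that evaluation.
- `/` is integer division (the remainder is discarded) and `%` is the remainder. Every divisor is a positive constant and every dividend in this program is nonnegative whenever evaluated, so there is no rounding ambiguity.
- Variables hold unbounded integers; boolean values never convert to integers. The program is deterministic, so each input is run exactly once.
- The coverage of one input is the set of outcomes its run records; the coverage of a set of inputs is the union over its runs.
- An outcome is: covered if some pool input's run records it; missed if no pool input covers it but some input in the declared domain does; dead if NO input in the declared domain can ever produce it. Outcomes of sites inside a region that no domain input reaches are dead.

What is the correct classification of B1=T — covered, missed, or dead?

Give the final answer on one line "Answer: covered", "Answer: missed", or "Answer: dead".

B1=T is recorded by pool input(s) 1, 2, 3, 4, 5, 6, 7, 8, 9, 10 -> covered

Answer: covered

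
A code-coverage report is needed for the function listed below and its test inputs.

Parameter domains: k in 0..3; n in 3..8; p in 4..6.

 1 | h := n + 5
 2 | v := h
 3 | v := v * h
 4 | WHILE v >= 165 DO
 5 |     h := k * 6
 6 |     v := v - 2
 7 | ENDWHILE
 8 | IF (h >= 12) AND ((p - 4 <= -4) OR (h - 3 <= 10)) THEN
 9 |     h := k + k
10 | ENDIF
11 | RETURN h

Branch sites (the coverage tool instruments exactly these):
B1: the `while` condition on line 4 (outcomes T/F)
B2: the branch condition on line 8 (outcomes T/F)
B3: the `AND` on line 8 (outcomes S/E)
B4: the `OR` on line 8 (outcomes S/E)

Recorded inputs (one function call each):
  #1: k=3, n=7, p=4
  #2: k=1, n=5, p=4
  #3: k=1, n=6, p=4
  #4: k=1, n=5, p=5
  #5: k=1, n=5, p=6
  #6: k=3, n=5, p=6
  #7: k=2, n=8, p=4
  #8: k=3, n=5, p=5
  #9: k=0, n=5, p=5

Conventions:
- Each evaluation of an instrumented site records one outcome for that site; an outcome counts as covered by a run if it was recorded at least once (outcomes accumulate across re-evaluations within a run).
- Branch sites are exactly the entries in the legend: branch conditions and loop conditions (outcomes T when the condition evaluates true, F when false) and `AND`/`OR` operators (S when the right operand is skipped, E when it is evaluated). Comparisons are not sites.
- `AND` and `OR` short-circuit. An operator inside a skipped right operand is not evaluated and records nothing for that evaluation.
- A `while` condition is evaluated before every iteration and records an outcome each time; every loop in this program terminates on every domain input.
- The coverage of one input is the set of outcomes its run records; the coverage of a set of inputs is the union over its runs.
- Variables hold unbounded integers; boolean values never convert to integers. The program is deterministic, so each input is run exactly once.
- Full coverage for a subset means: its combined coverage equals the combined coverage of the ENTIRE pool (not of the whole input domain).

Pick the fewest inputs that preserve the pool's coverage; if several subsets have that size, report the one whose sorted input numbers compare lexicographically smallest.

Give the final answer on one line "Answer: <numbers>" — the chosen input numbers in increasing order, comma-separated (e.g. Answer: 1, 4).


input #1, k=3, n=7, p=4: events B1->F, B3->E, B4->E, B2->T; outcomes B1=F, B2=T, B3=E, B4=E
input #2, k=1, n=5, p=4: events B1->F, B3->S, B2->F; outcomes B1=F, B2=F, B3=S
input #3, k=1, n=6, p=4: events B1->F, B3->S, B2->F; outcomes B1=F, B2=F, B3=S
input #4, k=1, n=5, p=5: events B1->F, B3->S, B2->F; outcomes B1=F, B2=F, B3=S
input #5, k=1, n=5, p=6: events B1->F, B3->S, B2->F; outcomes B1=F, B2=F, B3=S
input #6, k=3, n=5, p=6: events B1->F, B3->S, B2->F; outcomes B1=F, B2=F, B3=S
input #7, k=2, n=8, p=4: events B1->T, B1->T, B1->T, B1->F, B3->E, B4->E, B2->T; outcomes B1=T, B1=F, B2=T, B3=E, B4=E
input #8, k=3, n=5, p=5: events B1->F, B3->S, B2->F; outcomes B1=F, B2=F, B3=S
input #9, k=0, n=5, p=5: events B1->F, B3->S, B2->F; outcomes B1=F, B2=F, B3=S
the full pool covers 7 outcomes: B1=T, B1=F, B2=T, B2=F, B3=S, B3=E, B4=E
checked all size-1 subsets: none covers 7 outcomes (max 5/7)
inputs {2, 7} (size 2) cover everything; no size-2 subset with a lexicographically smaller index list covers all 7
Answer: 2, 7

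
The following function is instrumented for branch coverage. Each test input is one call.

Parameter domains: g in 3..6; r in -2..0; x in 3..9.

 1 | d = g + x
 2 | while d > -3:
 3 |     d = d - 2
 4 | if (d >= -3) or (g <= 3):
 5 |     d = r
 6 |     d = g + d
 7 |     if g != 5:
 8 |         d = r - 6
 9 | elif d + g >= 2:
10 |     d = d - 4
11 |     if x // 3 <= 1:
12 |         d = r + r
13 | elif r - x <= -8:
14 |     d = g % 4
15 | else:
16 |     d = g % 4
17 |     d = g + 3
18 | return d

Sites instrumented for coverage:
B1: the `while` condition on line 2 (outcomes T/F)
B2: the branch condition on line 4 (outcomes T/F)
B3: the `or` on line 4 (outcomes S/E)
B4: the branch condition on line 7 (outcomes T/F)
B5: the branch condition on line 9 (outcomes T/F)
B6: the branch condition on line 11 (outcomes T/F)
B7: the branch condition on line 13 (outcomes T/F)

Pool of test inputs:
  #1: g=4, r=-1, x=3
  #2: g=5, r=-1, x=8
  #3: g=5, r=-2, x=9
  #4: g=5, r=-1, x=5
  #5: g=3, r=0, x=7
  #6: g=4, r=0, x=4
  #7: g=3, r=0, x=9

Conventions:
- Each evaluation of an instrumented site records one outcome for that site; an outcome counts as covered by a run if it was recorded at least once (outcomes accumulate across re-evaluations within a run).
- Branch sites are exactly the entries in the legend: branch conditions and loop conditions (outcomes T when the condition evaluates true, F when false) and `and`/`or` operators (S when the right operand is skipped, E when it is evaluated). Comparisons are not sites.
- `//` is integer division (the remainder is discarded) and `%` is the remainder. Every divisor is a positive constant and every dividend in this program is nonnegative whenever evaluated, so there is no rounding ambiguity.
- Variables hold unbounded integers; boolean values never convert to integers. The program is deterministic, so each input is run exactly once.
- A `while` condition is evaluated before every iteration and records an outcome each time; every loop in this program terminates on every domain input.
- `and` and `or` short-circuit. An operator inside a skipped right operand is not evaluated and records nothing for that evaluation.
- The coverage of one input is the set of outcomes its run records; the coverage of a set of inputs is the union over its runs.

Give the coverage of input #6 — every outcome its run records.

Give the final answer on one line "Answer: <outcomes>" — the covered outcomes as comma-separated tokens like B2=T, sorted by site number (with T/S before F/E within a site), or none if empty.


Tracing the run of input #6 (g=4, r=0, x=4):
  B1->T, B1->T, B1->T, B1->T, B1->T, B1->T, B1->F, B3->E, B2->F, B5->F
  B7->F
as a set, this run covers: B1=T, B1=F, B2=F, B3=E, B5=F, B7=F
Answer: B1=T, B1=F, B2=F, B3=E, B5=F, B7=F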